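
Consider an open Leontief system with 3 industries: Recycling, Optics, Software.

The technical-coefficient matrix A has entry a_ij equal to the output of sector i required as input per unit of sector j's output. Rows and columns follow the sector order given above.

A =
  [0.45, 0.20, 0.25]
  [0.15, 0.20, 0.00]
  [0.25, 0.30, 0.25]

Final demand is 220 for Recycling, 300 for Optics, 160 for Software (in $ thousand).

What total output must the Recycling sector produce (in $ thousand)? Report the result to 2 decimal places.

x_1 = 940.10

I − A =
  [   0.55    -0.20    -0.25]
  [  -0.15     0.80     0.00]
  [  -0.25    -0.30     0.75]
Cofactors of I−A, C_ij = (−1)^(i+j)·(minor ij) (rows/columns in the sector order above):
  C_11 = (0.80)(0.75) − (0.00)(-0.30) = 0.6000
  C_12 = −[(-0.15)(0.75) − (0.00)(-0.25)] = 0.1125
  C_13 = (-0.15)(-0.30) − (0.80)(-0.25) = 0.2450
  C_21 = −[(-0.20)(0.75) − (-0.25)(-0.30)] = 0.2250
  C_22 = (0.55)(0.75) − (-0.25)(-0.25) = 0.3500
  C_23 = −[(0.55)(-0.30) − (-0.20)(-0.25)] = 0.2150
  C_31 = (-0.20)(0.00) − (-0.25)(0.80) = 0.2000
  C_32 = −[(0.55)(0.00) − (-0.25)(-0.15)] = 0.0375
  C_33 = (0.55)(0.80) − (-0.20)(-0.15) = 0.4100
det(I−A) = Σ_j (I−A)_1j·C_1j = (0.55)(0.6000) + (-0.20)(0.1125) + (-0.25)(0.2450) = 0.24625
adj(I−A) = Cᵀ =
  [ 0.6000   0.2250   0.2000]
  [ 0.1125   0.3500   0.0375]
  [ 0.2450   0.2150   0.4100]
(I − A)⁻¹ = adj(I−A) / det(I−A) ≈
  [   2.4365     0.9137     0.8122]
  [   0.4569     1.4213     0.1523]
  [   0.9949     0.8731     1.6650]
x = (I − A)⁻¹ d = adj(I−A)·d / det(I−A), with det(I−A) = 0.24625:
  x_1 = (0.6000·220 + 0.2250·300 + 0.2000·160) / 0.24625 = 231.50 / 0.24625 ≈ 940.10
  x_2 = (0.1125·220 + 0.3500·300 + 0.0375·160) / 0.24625 = 135.75 / 0.24625 ≈ 551.27
  x_3 = (0.2450·220 + 0.2150·300 + 0.4100·160) / 0.24625 = 184.00 / 0.24625 ≈ 747.21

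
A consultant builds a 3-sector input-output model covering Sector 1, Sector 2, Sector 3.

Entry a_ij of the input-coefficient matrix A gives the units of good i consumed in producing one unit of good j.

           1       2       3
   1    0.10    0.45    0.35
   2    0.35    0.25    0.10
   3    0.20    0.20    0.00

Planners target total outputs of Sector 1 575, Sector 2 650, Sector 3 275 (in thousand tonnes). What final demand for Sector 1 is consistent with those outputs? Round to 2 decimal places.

I − A =
  [   0.90    -0.45    -0.35]
  [  -0.35     0.75    -0.10]
  [  -0.20    -0.20     1.00]
d = (I − A) x:
  d_1 = (+0.90)·575 + (-0.45)·650 + (-0.35)·275 = 128.75
  d_2 = (-0.35)·575 + (+0.75)·650 + (-0.10)·275 = 258.75
  d_3 = (-0.20)·575 + (-0.20)·650 + (+1.00)·275 = 30.00

d_1 = 128.75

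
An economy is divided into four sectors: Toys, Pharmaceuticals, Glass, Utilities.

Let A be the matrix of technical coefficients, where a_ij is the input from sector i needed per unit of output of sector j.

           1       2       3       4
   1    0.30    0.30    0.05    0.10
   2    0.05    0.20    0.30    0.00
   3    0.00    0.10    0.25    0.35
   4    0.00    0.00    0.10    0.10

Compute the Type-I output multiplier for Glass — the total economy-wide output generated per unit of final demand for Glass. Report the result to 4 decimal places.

m_3 = 2.6143

I − A =
  [   0.70    -0.30    -0.05    -0.10]
  [  -0.05     0.80    -0.30     0.00]
  [   0.00    -0.10     0.75    -0.35]
  [   0.00     0.00    -0.10     0.90]
Compute the cofactors C_ij = (−1)^(i+j)·(3×3 minor ij) of I−A; the adjugate is their transpose:
adj(I−A) = Cᵀ =
  [ 0.485000   0.197500   0.125000   0.102500]
  [ 0.032000   0.448000   0.191750   0.078125]
  [ 0.004500   0.063000   0.490500   0.191250]
  [ 0.000500   0.007000   0.054500   0.387500]
det(I−A) = Σ_j (I−A)_1j·C_1j = (0.70)(0.485000) + (-0.30)(0.032000) + (-0.05)(0.004500) + (-0.10)(0.000500) = 0.329625
(I − A)⁻¹ = adj(I−A) / det(I−A) ≈
  [   1.47137     0.59917     0.37922     0.31096]
  [   0.09708     1.35912     0.58172     0.23701]
  [   0.01365     0.19113     1.48805     0.58020]
  [   0.00152     0.02124     0.16534     1.17558]
The output multiplier for sector j is the column-j sum of the Leontief inverse (I − A)⁻¹ = adj(I−A) / det(I−A).
Column 3 of adj(I−A): (0.125000, 0.191750, 0.490500, 0.054500); det(I−A) = 0.329625.
m_3 = (0.125000 + 0.191750 + 0.490500 + 0.054500) / 0.329625 = 0.86175 / 0.329625 ≈ 2.6143.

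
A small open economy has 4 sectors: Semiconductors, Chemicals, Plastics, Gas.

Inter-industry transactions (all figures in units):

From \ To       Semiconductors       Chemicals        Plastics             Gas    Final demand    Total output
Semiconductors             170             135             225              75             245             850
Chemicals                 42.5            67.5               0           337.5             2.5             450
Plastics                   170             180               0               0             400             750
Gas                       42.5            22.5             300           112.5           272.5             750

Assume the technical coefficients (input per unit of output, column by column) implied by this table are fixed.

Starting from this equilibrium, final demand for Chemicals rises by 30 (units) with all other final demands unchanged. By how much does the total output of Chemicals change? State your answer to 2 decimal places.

Technical coefficients a_ij = z_ij / X_j:
  a_SS = 170/850 = 0.20, a_CS = 42.5/850 = 0.05, a_PS = 170/850 = 0.20, a_GS = 42.5/850 = 0.05
  a_SC = 135/450 = 0.30, a_CC = 67.5/450 = 0.15, a_PC = 180/450 = 0.40, a_GC = 22.5/450 = 0.05
  a_SP = 225/750 = 0.30, a_CP = 0/750 = 0.00, a_PP = 0/750 = 0.00, a_GP = 300/750 = 0.40
  a_SG = 75/750 = 0.10, a_CG = 337.5/750 = 0.45, a_PG = 0/750 = 0.00, a_GG = 112.5/750 = 0.15
I − A =
  [   0.80    -0.30    -0.30    -0.10]
  [  -0.05     0.85     0.00    -0.45]
  [  -0.20    -0.40     1.00     0.00]
  [  -0.05    -0.05    -0.40     0.85]
Compute the cofactors C_ij = (−1)^(i+j)·(3×3 minor ij) of I−A; the adjugate is their transpose:
adj(I−A) = Cᵀ =
  [ 0.6280   0.3780   0.2980   0.2740]
  [ 0.1010   0.6160   0.1655   0.3380]
  [ 0.1660   0.3220   0.5360   0.1900]
  [ 0.1210   0.2100   0.2795   0.6080]
det(I−A) = Σ_j (I−A)_1j·C_1j = (0.80)(0.6280) + (-0.30)(0.1010) + (-0.30)(0.1660) + (-0.10)(0.1210) = 0.4102
(I − A)⁻¹ = adj(I−A) / det(I−A) ≈
  [   1.5310     0.9215     0.7265     0.6680]
  [   0.2462     1.5017     0.4035     0.8240]
  [   0.4047     0.7850     1.3067     0.4632]
  [   0.2950     0.5119     0.6814     1.4822]
Δx = (I − A)⁻¹ Δd with Δd having +30 in the Chemicals component and 0 elsewhere.
So Δx_C = L_CC · (+30), where L_CC = adj(I−A)_CC / det(I−A) = 0.6160 / 0.4102.
Δx_C = 0.6160 × (+30) / 0.4102 = 18.48 / 0.4102 ≈ 45.05.

Δx_C = 45.05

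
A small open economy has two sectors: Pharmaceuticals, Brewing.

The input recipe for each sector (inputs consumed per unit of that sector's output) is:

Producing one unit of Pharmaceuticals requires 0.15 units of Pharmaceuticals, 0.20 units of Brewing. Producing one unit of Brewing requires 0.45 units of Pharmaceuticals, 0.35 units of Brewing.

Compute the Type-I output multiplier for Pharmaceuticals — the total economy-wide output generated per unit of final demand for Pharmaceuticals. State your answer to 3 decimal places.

I − A =
  [   0.85    -0.45]
  [  -0.20     0.65]
det(I−A) = (0.85)(0.65) − (-0.45)(-0.20) = 0.4625
adj(I−A) = [[0.65, 0.45], [0.20, 0.85]]
(I − A)⁻¹ = adj(I−A) / det(I−A) ≈
  [   1.4054     0.9730]
  [   0.4324     1.8378]
The output multiplier for sector j is the column-j sum of the Leontief inverse (I − A)⁻¹ = adj(I−A) / det(I−A).
Column P of adj(I−A): (0.65, 0.20); det(I−A) = 0.4625.
m_P = (0.65 + 0.20) / 0.4625 = 0.85 / 0.4625 ≈ 1.838.

m_P = 1.838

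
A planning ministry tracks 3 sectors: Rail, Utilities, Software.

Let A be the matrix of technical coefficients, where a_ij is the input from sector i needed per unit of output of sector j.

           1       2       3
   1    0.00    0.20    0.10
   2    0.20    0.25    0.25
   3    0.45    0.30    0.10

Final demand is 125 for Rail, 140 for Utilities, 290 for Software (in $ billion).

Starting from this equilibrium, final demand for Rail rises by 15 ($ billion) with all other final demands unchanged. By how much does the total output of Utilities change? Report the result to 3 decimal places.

I − A =
  [   1.00    -0.20    -0.10]
  [  -0.20     0.75    -0.25]
  [  -0.45    -0.30     0.90]
Cofactors of I−A, C_ij = (−1)^(i+j)·(minor ij) (rows/columns in the sector order above):
  C_11 = (0.75)(0.90) − (-0.25)(-0.30) = 0.6000
  C_12 = −[(-0.20)(0.90) − (-0.25)(-0.45)] = 0.2925
  C_13 = (-0.20)(-0.30) − (0.75)(-0.45) = 0.3975
  C_21 = −[(-0.20)(0.90) − (-0.10)(-0.30)] = 0.2100
  C_22 = (1.00)(0.90) − (-0.10)(-0.45) = 0.8550
  C_23 = −[(1.00)(-0.30) − (-0.20)(-0.45)] = 0.3900
  C_31 = (-0.20)(-0.25) − (-0.10)(0.75) = 0.1250
  C_32 = −[(1.00)(-0.25) − (-0.10)(-0.20)] = 0.2700
  C_33 = (1.00)(0.75) − (-0.20)(-0.20) = 0.7100
det(I−A) = Σ_j (I−A)_1j·C_1j = (1.00)(0.6000) + (-0.20)(0.2925) + (-0.10)(0.3975) = 0.50175
adj(I−A) = Cᵀ =
  [ 0.6000   0.2100   0.1250]
  [ 0.2925   0.8550   0.2700]
  [ 0.3975   0.3900   0.7100]
(I − A)⁻¹ = adj(I−A) / det(I−A) ≈
  [   1.1958     0.4185     0.2491]
  [   0.5830     1.7040     0.5381]
  [   0.7922     0.7773     1.4150]
Δx = (I − A)⁻¹ Δd with Δd having +15 in the Rail component and 0 elsewhere.
So Δx_2 = L_21 · (+15), where L_21 = adj(I−A)_21 / det(I−A) = 0.2925 / 0.50175.
Δx_2 = 0.2925 × (+15) / 0.50175 = 4.3875 / 0.50175 ≈ 8.744.

Δx_2 = 8.744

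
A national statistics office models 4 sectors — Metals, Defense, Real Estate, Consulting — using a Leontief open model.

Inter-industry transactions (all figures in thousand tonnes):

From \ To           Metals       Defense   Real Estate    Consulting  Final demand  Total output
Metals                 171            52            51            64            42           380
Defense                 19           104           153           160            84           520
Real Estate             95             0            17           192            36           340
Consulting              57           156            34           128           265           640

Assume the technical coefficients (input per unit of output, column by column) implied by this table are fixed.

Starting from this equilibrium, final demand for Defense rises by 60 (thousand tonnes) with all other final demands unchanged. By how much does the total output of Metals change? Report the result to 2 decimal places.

Δx_1 = 35.31

Technical coefficients a_ij = z_ij / X_j:
  a_11 = 171/380 = 0.45, a_21 = 19/380 = 0.05, a_31 = 95/380 = 0.25, a_41 = 57/380 = 0.15
  a_12 = 52/520 = 0.10, a_22 = 104/520 = 0.20, a_32 = 0/520 = 0.00, a_42 = 156/520 = 0.30
  a_13 = 51/340 = 0.15, a_23 = 153/340 = 0.45, a_33 = 17/340 = 0.05, a_43 = 34/340 = 0.10
  a_14 = 64/640 = 0.10, a_24 = 160/640 = 0.25, a_34 = 192/640 = 0.30, a_44 = 128/640 = 0.20
I − A =
  [   0.55    -0.10    -0.15    -0.10]
  [  -0.05     0.80    -0.45    -0.25]
  [  -0.25     0.00     0.95    -0.30]
  [  -0.15    -0.30    -0.10     0.80]
Compute the cofactors C_ij = (−1)^(i+j)·(3×3 minor ij) of I−A; the adjugate is their transpose:
adj(I−A) = Cᵀ =
  [ 0.472250   0.115000   0.144750   0.149250]
  [ 0.188625   0.348000   0.217125   0.213750]
  [ 0.181750   0.081500   0.289500   0.156750]
  [ 0.182000   0.162250   0.144750   0.372000]
det(I−A) = Σ_j (I−A)_1j·C_1j = (0.55)(0.472250) + (-0.10)(0.188625) + (-0.15)(0.181750) + (-0.10)(0.182000) = 0.1954125
(I − A)⁻¹ = adj(I−A) / det(I−A) ≈
  [   2.4167     0.5885     0.7407     0.7638]
  [   0.9653     1.7808     1.1111     1.0938]
  [   0.9301     0.4171     1.4815     0.8021]
  [   0.9314     0.8303     0.7407     1.9037]
Δx = (I − A)⁻¹ Δd with Δd having +60 in the Defense component and 0 elsewhere.
So Δx_1 = L_12 · (+60), where L_12 = adj(I−A)_12 / det(I−A) = 0.115000 / 0.1954125.
Δx_1 = 0.115000 × (+60) / 0.1954125 = 6.90 / 0.1954125 ≈ 35.31.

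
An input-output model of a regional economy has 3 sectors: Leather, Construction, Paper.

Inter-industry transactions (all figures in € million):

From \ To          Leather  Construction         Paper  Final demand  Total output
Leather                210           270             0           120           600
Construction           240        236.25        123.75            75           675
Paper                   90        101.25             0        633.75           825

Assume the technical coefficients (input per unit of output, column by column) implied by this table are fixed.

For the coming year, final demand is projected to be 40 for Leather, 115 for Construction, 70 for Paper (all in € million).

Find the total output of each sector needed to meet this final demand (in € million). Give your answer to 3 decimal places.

Technical coefficients a_ij = z_ij / X_j:
  a_11 = 210/600 = 0.35, a_21 = 240/600 = 0.40, a_31 = 90/600 = 0.15
  a_12 = 270/675 = 0.40, a_22 = 236.25/675 = 0.35, a_32 = 101.25/675 = 0.15
  a_13 = 0/825 = 0.00, a_23 = 123.75/825 = 0.15, a_33 = 0/825 = 0.00
I − A =
  [   0.65    -0.40     0.00]
  [  -0.40     0.65    -0.15]
  [  -0.15    -0.15     1.00]
Cofactors of I−A, C_ij = (−1)^(i+j)·(minor ij) (rows/columns in the sector order above):
  C_11 = (0.65)(1.00) − (-0.15)(-0.15) = 0.6275
  C_12 = −[(-0.40)(1.00) − (-0.15)(-0.15)] = 0.4225
  C_13 = (-0.40)(-0.15) − (0.65)(-0.15) = 0.1575
  C_21 = −[(-0.40)(1.00) − (0.00)(-0.15)] = 0.4000
  C_22 = (0.65)(1.00) − (0.00)(-0.15) = 0.6500
  C_23 = −[(0.65)(-0.15) − (-0.40)(-0.15)] = 0.1575
  C_31 = (-0.40)(-0.15) − (0.00)(0.65) = 0.0600
  C_32 = −[(0.65)(-0.15) − (0.00)(-0.40)] = 0.0975
  C_33 = (0.65)(0.65) − (-0.40)(-0.40) = 0.2625
det(I−A) = Σ_j (I−A)_1j·C_1j = (0.65)(0.6275) + (-0.40)(0.4225) + (0.00)(0.1575) = 0.238875
adj(I−A) = Cᵀ =
  [ 0.6275   0.4000   0.0600]
  [ 0.4225   0.6500   0.0975]
  [ 0.1575   0.1575   0.2625]
(I − A)⁻¹ = adj(I−A) / det(I−A) ≈
  [   2.6269     1.6745     0.2512]
  [   1.7687     2.7211     0.4082]
  [   0.6593     0.6593     1.0989]
x = (I − A)⁻¹ d = adj(I−A)·d / det(I−A), with det(I−A) = 0.238875:
  x_1 = (0.6275·40 + 0.4000·115 + 0.0600·70) / 0.238875 = 75.30 / 0.238875 ≈ 315.228
  x_2 = (0.4225·40 + 0.6500·115 + 0.0975·70) / 0.238875 = 98.475 / 0.238875 ≈ 412.245
  x_3 = (0.1575·40 + 0.1575·115 + 0.2625·70) / 0.238875 = 42.7875 / 0.238875 ≈ 179.121

x_1 = 315.228, x_2 = 412.245, x_3 = 179.121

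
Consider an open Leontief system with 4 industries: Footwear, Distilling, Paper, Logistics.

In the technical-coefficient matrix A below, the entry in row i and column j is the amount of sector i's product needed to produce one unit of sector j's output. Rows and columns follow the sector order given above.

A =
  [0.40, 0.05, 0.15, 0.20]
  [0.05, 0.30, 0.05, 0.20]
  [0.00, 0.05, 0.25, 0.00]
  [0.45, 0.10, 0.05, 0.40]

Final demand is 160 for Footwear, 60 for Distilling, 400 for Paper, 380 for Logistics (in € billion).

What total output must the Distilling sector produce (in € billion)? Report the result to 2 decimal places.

x_2 = 627.39

I − A =
  [   0.60    -0.05    -0.15    -0.20]
  [  -0.05     0.70    -0.05    -0.20]
  [   0.00    -0.05     0.75     0.00]
  [  -0.45    -0.10    -0.05     0.60]
Compute the cofactors C_ij = (−1)^(i+j)·(3×3 minor ij) of I−A; the adjugate is their transpose:
adj(I−A) = Cᵀ =
  [ 0.29800   0.04250   0.07000   0.11350]
  [ 0.09000   0.20250   0.03800   0.09750]
  [ 0.00600   0.01350   0.17000   0.00650]
  [ 0.23900   0.06675   0.07300   0.31125]
det(I−A) = Σ_j (I−A)_1j·C_1j = (0.60)(0.29800) + (-0.05)(0.09000) + (-0.15)(0.00600) + (-0.20)(0.23900) = 0.1256
(I − A)⁻¹ = adj(I−A) / det(I−A) ≈
  [   2.3726     0.3384     0.5573     0.9037]
  [   0.7166     1.6123     0.3025     0.7763]
  [   0.0478     0.1075     1.3535     0.0518]
  [   1.9029     0.5314     0.5812     2.4781]
x = (I − A)⁻¹ d = adj(I−A)·d / det(I−A), with det(I−A) = 0.1256:
  x_1 = (0.29800·160 + 0.04250·60 + 0.07000·400 + 0.11350·380) / 0.1256 = 121.36 / 0.1256 ≈ 966.24
  x_2 = (0.09000·160 + 0.20250·60 + 0.03800·400 + 0.09750·380) / 0.1256 = 78.80 / 0.1256 ≈ 627.39
  x_3 = (0.00600·160 + 0.01350·60 + 0.17000·400 + 0.00650·380) / 0.1256 = 72.24 / 0.1256 ≈ 575.16
  x_4 = (0.23900·160 + 0.06675·60 + 0.07300·400 + 0.31125·380) / 0.1256 = 189.72 / 0.1256 ≈ 1510.51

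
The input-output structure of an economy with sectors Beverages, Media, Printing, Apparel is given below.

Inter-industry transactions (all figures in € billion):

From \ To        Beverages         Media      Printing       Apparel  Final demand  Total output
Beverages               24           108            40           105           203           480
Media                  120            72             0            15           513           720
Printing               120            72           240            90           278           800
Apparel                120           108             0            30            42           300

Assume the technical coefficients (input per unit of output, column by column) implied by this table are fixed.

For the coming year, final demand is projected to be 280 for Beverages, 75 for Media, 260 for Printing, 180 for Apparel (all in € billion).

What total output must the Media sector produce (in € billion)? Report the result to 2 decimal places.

Technical coefficients a_ij = z_ij / X_j:
  a_BB = 24/480 = 0.05, a_MB = 120/480 = 0.25, a_PB = 120/480 = 0.25, a_AB = 120/480 = 0.25
  a_BM = 108/720 = 0.15, a_MM = 72/720 = 0.10, a_PM = 72/720 = 0.10, a_AM = 108/720 = 0.15
  a_BP = 40/800 = 0.05, a_MP = 0/800 = 0.00, a_PP = 240/800 = 0.30, a_AP = 0/800 = 0.00
  a_BA = 105/300 = 0.35, a_MA = 15/300 = 0.05, a_PA = 90/300 = 0.30, a_AA = 30/300 = 0.10
I − A =
  [   0.95    -0.15    -0.05    -0.35]
  [  -0.25     0.90     0.00    -0.05]
  [  -0.25    -0.10     0.70    -0.30]
  [  -0.25    -0.15     0.00     0.90]
Compute the cofactors C_ij = (−1)^(i+j)·(3×3 minor ij) of I−A; the adjugate is their transpose:
adj(I−A) = Cᵀ =
  [ 0.561750   0.138000   0.040125   0.239500]
  [ 0.166250   0.522250   0.011875   0.097625]
  [ 0.303125   0.177625   0.634875   0.339375]
  [ 0.183750   0.125375   0.013125   0.559750]
det(I−A) = Σ_j (I−A)_1j·C_1j = (0.95)(0.561750) + (-0.15)(0.166250) + (-0.05)(0.303125) + (-0.35)(0.183750) = 0.42925625
(I − A)⁻¹ = adj(I−A) / det(I−A) ≈
  [   1.3087     0.3215     0.0935     0.5579]
  [   0.3873     1.2166     0.0277     0.2274]
  [   0.7062     0.4138     1.4790     0.7906]
  [   0.4281     0.2921     0.0306     1.3040]
x = (I − A)⁻¹ d = adj(I−A)·d / det(I−A), with det(I−A) = 0.42925625:
  x_B = (0.561750·280 + 0.138000·75 + 0.040125·260 + 0.239500·180) / 0.42925625 = 221.1825 / 0.42925625 ≈ 515.27
  x_M = (0.166250·280 + 0.522250·75 + 0.011875·260 + 0.097625·180) / 0.42925625 = 106.37875 / 0.42925625 ≈ 247.82
  x_P = (0.303125·280 + 0.177625·75 + 0.634875·260 + 0.339375·180) / 0.42925625 = 324.351875 / 0.42925625 ≈ 755.61
  x_A = (0.183750·280 + 0.125375·75 + 0.013125·260 + 0.559750·180) / 0.42925625 = 165.020625 / 0.42925625 ≈ 384.43

x_M = 247.82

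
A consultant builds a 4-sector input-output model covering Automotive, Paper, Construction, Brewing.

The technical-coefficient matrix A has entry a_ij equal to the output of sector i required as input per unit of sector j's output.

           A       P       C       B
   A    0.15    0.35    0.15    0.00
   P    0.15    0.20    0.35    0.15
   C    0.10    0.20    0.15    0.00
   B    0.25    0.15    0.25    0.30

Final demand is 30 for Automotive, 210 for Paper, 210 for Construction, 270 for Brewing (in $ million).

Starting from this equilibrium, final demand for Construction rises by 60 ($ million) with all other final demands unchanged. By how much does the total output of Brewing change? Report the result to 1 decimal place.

Δx_B = 57.8

I − A =
  [   0.85    -0.35    -0.15     0.00]
  [  -0.15     0.80    -0.35    -0.15]
  [  -0.10    -0.20     0.85     0.00]
  [  -0.25    -0.15    -0.25     0.70]
Compute the cofactors C_ij = (−1)^(i+j)·(3×3 minor ij) of I−A; the adjugate is their transpose:
adj(I−A) = Cᵀ =
  [ 0.400375   0.229250   0.179500   0.049125]
  [ 0.149375   0.495250   0.261500   0.106125]
  [ 0.082250   0.143500   0.407000   0.030750]
  [ 0.204375   0.239250   0.265500   0.445125]
det(I−A) = Σ_j (I−A)_1j·C_1j = (0.85)(0.400375) + (-0.35)(0.149375) + (-0.15)(0.082250) + (0.00)(0.204375) = 0.2757
(I − A)⁻¹ = adj(I−A) / det(I−A) ≈
  [   1.4522     0.8315     0.6511     0.1782]
  [   0.5418     1.7963     0.9485     0.3849]
  [   0.2983     0.5205     1.4762     0.1115]
  [   0.7413     0.8678     0.9630     1.6145]
Δx = (I − A)⁻¹ Δd with Δd having +60 in the Construction component and 0 elsewhere.
So Δx_B = L_BC · (+60), where L_BC = adj(I−A)_BC / det(I−A) = 0.265500 / 0.2757.
Δx_B = 0.265500 × (+60) / 0.2757 = 15.93 / 0.2757 ≈ 57.8.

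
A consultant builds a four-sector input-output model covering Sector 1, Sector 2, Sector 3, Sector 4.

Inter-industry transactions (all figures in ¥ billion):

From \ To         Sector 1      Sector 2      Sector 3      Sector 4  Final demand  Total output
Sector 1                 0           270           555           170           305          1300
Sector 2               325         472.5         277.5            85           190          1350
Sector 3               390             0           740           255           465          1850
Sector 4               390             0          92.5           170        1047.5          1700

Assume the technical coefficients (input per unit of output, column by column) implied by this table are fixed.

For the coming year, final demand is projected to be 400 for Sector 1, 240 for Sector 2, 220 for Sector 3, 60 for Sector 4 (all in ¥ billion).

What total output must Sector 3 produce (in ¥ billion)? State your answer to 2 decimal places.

Technical coefficients a_ij = z_ij / X_j:
  a_11 = 0/1300 = 0.00, a_21 = 325/1300 = 0.25, a_31 = 390/1300 = 0.30, a_41 = 390/1300 = 0.30
  a_12 = 270/1350 = 0.20, a_22 = 472.5/1350 = 0.35, a_32 = 0/1350 = 0.00, a_42 = 0/1350 = 0.00
  a_13 = 555/1850 = 0.30, a_23 = 277.5/1850 = 0.15, a_33 = 740/1850 = 0.40, a_43 = 92.5/1850 = 0.05
  a_14 = 170/1700 = 0.10, a_24 = 85/1700 = 0.05, a_34 = 255/1700 = 0.15, a_44 = 170/1700 = 0.10
I − A =
  [   1.00    -0.20    -0.30    -0.10]
  [  -0.25     0.65    -0.15    -0.05]
  [  -0.30     0.00     0.60    -0.15]
  [  -0.30     0.00    -0.05     0.90]
Compute the cofactors C_ij = (−1)^(i+j)·(3×3 minor ij) of I−A; the adjugate is their transpose:
adj(I−A) = Cᵀ =
  [ 0.346125   0.106500   0.206250   0.078750]
  [ 0.190125   0.418500   0.206250   0.078750]
  [ 0.204750   0.063000   0.517500   0.112500]
  [ 0.126750   0.039000   0.097500   0.292500]
det(I−A) = Σ_j (I−A)_1j·C_1j = (1.00)(0.346125) + (-0.20)(0.190125) + (-0.30)(0.204750) + (-0.10)(0.126750) = 0.2340
(I − A)⁻¹ = adj(I−A) / det(I−A) ≈
  [   1.4792     0.4551     0.8814     0.3365]
  [   0.8125     1.7885     0.8814     0.3365]
  [   0.8750     0.2692     2.2115     0.4808]
  [   0.5417     0.1667     0.4167     1.2500]
x = (I − A)⁻¹ d = adj(I−A)·d / det(I−A), with det(I−A) = 0.2340:
  x_1 = (0.346125·400 + 0.106500·240 + 0.206250·220 + 0.078750·60) / 0.2340 = 214.11 / 0.2340 = 915.00
  x_2 = (0.190125·400 + 0.418500·240 + 0.206250·220 + 0.078750·60) / 0.2340 = 226.59 / 0.2340 ≈ 968.33
  x_3 = (0.204750·400 + 0.063000·240 + 0.517500·220 + 0.112500·60) / 0.2340 = 217.62 / 0.2340 = 930.00
  x_4 = (0.126750·400 + 0.039000·240 + 0.097500·220 + 0.292500·60) / 0.2340 = 99.06 / 0.2340 ≈ 423.33

x_3 = 930.00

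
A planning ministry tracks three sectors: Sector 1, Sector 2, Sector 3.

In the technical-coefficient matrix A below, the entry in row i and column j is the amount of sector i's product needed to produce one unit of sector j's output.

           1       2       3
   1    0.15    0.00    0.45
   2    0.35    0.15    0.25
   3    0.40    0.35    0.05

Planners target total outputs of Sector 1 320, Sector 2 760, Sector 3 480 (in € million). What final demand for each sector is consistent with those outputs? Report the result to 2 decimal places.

I − A =
  [   0.85     0.00    -0.45]
  [  -0.35     0.85    -0.25]
  [  -0.40    -0.35     0.95]
d = (I − A) x:
  d_1 = (+0.85)·320 + (+0.00)·760 + (-0.45)·480 = 56.00
  d_2 = (-0.35)·320 + (+0.85)·760 + (-0.25)·480 = 414.00
  d_3 = (-0.40)·320 + (-0.35)·760 + (+0.95)·480 = 62.00

d_1 = 56.00, d_2 = 414.00, d_3 = 62.00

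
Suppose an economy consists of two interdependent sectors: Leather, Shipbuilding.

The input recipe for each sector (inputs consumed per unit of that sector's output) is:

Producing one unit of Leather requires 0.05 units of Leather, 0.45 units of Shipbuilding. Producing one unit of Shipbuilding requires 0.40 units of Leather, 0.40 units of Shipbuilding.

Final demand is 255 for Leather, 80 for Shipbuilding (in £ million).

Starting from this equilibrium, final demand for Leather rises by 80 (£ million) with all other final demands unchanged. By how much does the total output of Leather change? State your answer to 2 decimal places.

I − A =
  [   0.95    -0.40]
  [  -0.45     0.60]
det(I−A) = (0.95)(0.60) − (-0.40)(-0.45) = 0.3900
adj(I−A) = [[0.60, 0.40], [0.45, 0.95]]
(I − A)⁻¹ = adj(I−A) / det(I−A) ≈
  [   1.5385     1.0256]
  [   1.1538     2.4359]
Δx = (I − A)⁻¹ Δd with Δd having +80 in the Leather component and 0 elsewhere.
So Δx_L = L_LL · (+80), where L_LL = adj(I−A)_LL / det(I−A) = 0.60 / 0.3900.
Δx_L = 0.60 × (+80) / 0.3900 = 48.00 / 0.3900 ≈ 123.08.

Δx_L = 123.08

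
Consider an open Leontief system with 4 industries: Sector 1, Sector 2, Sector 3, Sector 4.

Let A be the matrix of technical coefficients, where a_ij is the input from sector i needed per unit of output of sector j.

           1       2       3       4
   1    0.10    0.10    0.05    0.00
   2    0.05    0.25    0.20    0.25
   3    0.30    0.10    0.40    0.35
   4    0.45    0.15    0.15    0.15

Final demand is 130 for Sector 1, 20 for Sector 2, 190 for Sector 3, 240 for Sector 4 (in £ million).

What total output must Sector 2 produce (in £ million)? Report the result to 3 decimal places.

x_2 = 510.775

I − A =
  [   0.90    -0.10    -0.05     0.00]
  [  -0.05     0.75    -0.20    -0.25]
  [  -0.30    -0.10     0.60    -0.35]
  [  -0.45    -0.15    -0.15     0.85]
Compute the cofactors C_ij = (−1)^(i+j)·(3×3 minor ij) of I−A; the adjugate is their transpose:
adj(I−A) = Cᵀ =
  [ 0.289375   0.052625   0.050750   0.036375]
  [ 0.184125   0.391125   0.194500   0.195125]
  [ 0.316250   0.165000   0.524500   0.264500]
  [ 0.241500   0.126000   0.153750   0.366500]
det(I−A) = Σ_j (I−A)_1j·C_1j = (0.90)(0.289375) + (-0.10)(0.184125) + (-0.05)(0.316250) + (0.00)(0.241500) = 0.2262125
(I − A)⁻¹ = adj(I−A) / det(I−A) ≈
  [   1.2792     0.2326     0.2243     0.1608]
  [   0.8139     1.7290     0.8598     0.8626]
  [   1.3980     0.7294     2.3186     1.1693]
  [   1.0676     0.5570     0.6797     1.6202]
x = (I − A)⁻¹ d = adj(I−A)·d / det(I−A), with det(I−A) = 0.2262125:
  x_1 = (0.289375·130 + 0.052625·20 + 0.050750·190 + 0.036375·240) / 0.2262125 = 57.04375 / 0.2262125 ≈ 252.169
  x_2 = (0.184125·130 + 0.391125·20 + 0.194500·190 + 0.195125·240) / 0.2262125 = 115.54375 / 0.2262125 ≈ 510.775
  x_3 = (0.316250·130 + 0.165000·20 + 0.524500·190 + 0.264500·240) / 0.2262125 = 207.5475 / 0.2262125 ≈ 917.489
  x_4 = (0.241500·130 + 0.126000·20 + 0.153750·190 + 0.366500·240) / 0.2262125 = 151.0875 / 0.2262125 ≈ 667.901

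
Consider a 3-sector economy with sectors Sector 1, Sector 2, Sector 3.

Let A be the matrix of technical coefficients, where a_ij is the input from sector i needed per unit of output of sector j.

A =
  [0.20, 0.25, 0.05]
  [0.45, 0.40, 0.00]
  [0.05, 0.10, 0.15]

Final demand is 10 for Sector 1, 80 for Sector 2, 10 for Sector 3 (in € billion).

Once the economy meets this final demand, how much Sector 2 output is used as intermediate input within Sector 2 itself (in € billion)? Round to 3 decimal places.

z_22 = 75.496

I − A =
  [   0.80    -0.25    -0.05]
  [  -0.45     0.60     0.00]
  [  -0.05    -0.10     0.85]
Cofactors of I−A, C_ij = (−1)^(i+j)·(minor ij) (rows/columns in the sector order above):
  C_11 = (0.60)(0.85) − (0.00)(-0.10) = 0.5100
  C_12 = −[(-0.45)(0.85) − (0.00)(-0.05)] = 0.3825
  C_13 = (-0.45)(-0.10) − (0.60)(-0.05) = 0.0750
  C_21 = −[(-0.25)(0.85) − (-0.05)(-0.10)] = 0.2175
  C_22 = (0.80)(0.85) − (-0.05)(-0.05) = 0.6775
  C_23 = −[(0.80)(-0.10) − (-0.25)(-0.05)] = 0.0925
  C_31 = (-0.25)(0.00) − (-0.05)(0.60) = 0.0300
  C_32 = −[(0.80)(0.00) − (-0.05)(-0.45)] = 0.0225
  C_33 = (0.80)(0.60) − (-0.25)(-0.45) = 0.3675
det(I−A) = Σ_j (I−A)_1j·C_1j = (0.80)(0.5100) + (-0.25)(0.3825) + (-0.05)(0.0750) = 0.308625
adj(I−A) = Cᵀ =
  [ 0.5100   0.2175   0.0300]
  [ 0.3825   0.6775   0.0225]
  [ 0.0750   0.0925   0.3675]
(I − A)⁻¹ = adj(I−A) / det(I−A) ≈
  [   1.6525     0.7047     0.0972]
  [   1.2394     2.1952     0.0729]
  [   0.2430     0.2997     1.1908]
First solve x = (I − A)⁻¹ d = adj(I−A)·d / det(I−A); in particular x_2 = (0.3825·10 + 0.6775·80 + 0.0225·10) / 0.308625 = 58.25 / 0.308625 ≈ 188.74038.
Intermediate flow from 2 to 2: z_22 = a_22 · x_2 = 0.40 × 58.25 / 0.308625 = 23.30 / 0.308625 ≈ 75.496.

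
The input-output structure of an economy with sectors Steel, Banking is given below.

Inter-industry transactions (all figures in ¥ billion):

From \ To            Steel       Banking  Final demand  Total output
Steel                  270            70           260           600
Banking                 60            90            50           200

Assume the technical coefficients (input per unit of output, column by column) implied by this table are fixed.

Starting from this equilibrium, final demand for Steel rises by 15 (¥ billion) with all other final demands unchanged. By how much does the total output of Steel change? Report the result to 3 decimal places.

Δx_1 = 30.841

Technical coefficients a_ij = z_ij / X_j:
  a_11 = 270/600 = 0.45, a_21 = 60/600 = 0.10
  a_12 = 70/200 = 0.35, a_22 = 90/200 = 0.45
I − A =
  [   0.55    -0.35]
  [  -0.10     0.55]
det(I−A) = (0.55)(0.55) − (-0.35)(-0.10) = 0.2675
adj(I−A) = [[0.55, 0.35], [0.10, 0.55]]
(I − A)⁻¹ = adj(I−A) / det(I−A) ≈
  [   2.0561     1.3084]
  [   0.3738     2.0561]
Δx = (I − A)⁻¹ Δd with Δd having +15 in the Steel component and 0 elsewhere.
So Δx_1 = L_11 · (+15), where L_11 = adj(I−A)_11 / det(I−A) = 0.55 / 0.2675.
Δx_1 = 0.55 × (+15) / 0.2675 = 8.25 / 0.2675 ≈ 30.841.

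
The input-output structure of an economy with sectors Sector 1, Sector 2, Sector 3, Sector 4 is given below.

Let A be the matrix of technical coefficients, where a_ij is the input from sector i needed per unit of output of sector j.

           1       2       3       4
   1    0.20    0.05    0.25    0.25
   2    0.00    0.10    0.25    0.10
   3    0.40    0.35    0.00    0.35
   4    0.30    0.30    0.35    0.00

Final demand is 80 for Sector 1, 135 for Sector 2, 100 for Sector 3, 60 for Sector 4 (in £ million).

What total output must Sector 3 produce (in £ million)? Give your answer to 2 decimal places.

I − A =
  [   0.80    -0.05    -0.25    -0.25]
  [   0.00     0.90    -0.25    -0.10]
  [  -0.40    -0.35     1.00    -0.35]
  [  -0.30    -0.30    -0.35     1.00]
Compute the cofactors C_ij = (−1)^(i+j)·(3×3 minor ij) of I−A; the adjugate is their transpose:
adj(I−A) = Cᵀ =
  [ 0.63375   0.26325   0.32925   0.30000]
  [ 0.17025   0.46575   0.21675   0.16500]
  [ 0.45300   0.39300   0.62700   0.37200]
  [ 0.39975   0.35625   0.38325   0.55500]
det(I−A) = Σ_j (I−A)_1j·C_1j = (0.80)(0.63375) + (-0.05)(0.17025) + (-0.25)(0.45300) + (-0.25)(0.39975) = 0.2853
(I − A)⁻¹ = adj(I−A) / det(I−A) ≈
  [   2.2213     0.9227     1.1540     1.0515]
  [   0.5967     1.6325     0.7597     0.5783]
  [   1.5878     1.3775     2.1977     1.3039]
  [   1.4012     1.2487     1.3433     1.9453]
x = (I − A)⁻¹ d = adj(I−A)·d / det(I−A), with det(I−A) = 0.2853:
  x_1 = (0.63375·80 + 0.26325·135 + 0.32925·100 + 0.30000·60) / 0.2853 = 137.16375 / 0.2853 ≈ 480.77
  x_2 = (0.17025·80 + 0.46575·135 + 0.21675·100 + 0.16500·60) / 0.2853 = 108.07125 / 0.2853 ≈ 378.80
  x_3 = (0.45300·80 + 0.39300·135 + 0.62700·100 + 0.37200·60) / 0.2853 = 174.315 / 0.2853 ≈ 610.99
  x_4 = (0.39975·80 + 0.35625·135 + 0.38325·100 + 0.55500·60) / 0.2853 = 151.69875 / 0.2853 ≈ 531.72

x_3 = 610.99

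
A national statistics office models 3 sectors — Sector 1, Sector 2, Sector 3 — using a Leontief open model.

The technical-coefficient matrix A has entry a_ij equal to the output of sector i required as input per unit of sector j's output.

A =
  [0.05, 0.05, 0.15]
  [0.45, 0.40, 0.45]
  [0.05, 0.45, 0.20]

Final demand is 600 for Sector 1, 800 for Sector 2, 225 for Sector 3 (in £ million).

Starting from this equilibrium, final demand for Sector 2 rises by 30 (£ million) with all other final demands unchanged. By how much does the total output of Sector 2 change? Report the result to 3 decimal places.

I − A =
  [   0.95    -0.05    -0.15]
  [  -0.45     0.60    -0.45]
  [  -0.05    -0.45     0.80]
Cofactors of I−A, C_ij = (−1)^(i+j)·(minor ij) (rows/columns in the sector order above):
  C_11 = (0.60)(0.80) − (-0.45)(-0.45) = 0.2775
  C_12 = −[(-0.45)(0.80) − (-0.45)(-0.05)] = 0.3825
  C_13 = (-0.45)(-0.45) − (0.60)(-0.05) = 0.2325
  C_21 = −[(-0.05)(0.80) − (-0.15)(-0.45)] = 0.1075
  C_22 = (0.95)(0.80) − (-0.15)(-0.05) = 0.7525
  C_23 = −[(0.95)(-0.45) − (-0.05)(-0.05)] = 0.4300
  C_31 = (-0.05)(-0.45) − (-0.15)(0.60) = 0.1125
  C_32 = −[(0.95)(-0.45) − (-0.15)(-0.45)] = 0.4950
  C_33 = (0.95)(0.60) − (-0.05)(-0.45) = 0.5475
det(I−A) = Σ_j (I−A)_1j·C_1j = (0.95)(0.2775) + (-0.05)(0.3825) + (-0.15)(0.2325) = 0.209625
adj(I−A) = Cᵀ =
  [ 0.2775   0.1075   0.1125]
  [ 0.3825   0.7525   0.4950]
  [ 0.2325   0.4300   0.5475]
(I − A)⁻¹ = adj(I−A) / det(I−A) ≈
  [   1.3238     0.5128     0.5367]
  [   1.8247     3.5897     2.3614]
  [   1.1091     2.0513     2.6118]
Δx = (I − A)⁻¹ Δd with Δd having +30 in the Sector 2 component and 0 elsewhere.
So Δx_2 = L_22 · (+30), where L_22 = adj(I−A)_22 / det(I−A) = 0.7525 / 0.209625.
Δx_2 = 0.7525 × (+30) / 0.209625 = 22.575 / 0.209625 ≈ 107.692.

Δx_2 = 107.692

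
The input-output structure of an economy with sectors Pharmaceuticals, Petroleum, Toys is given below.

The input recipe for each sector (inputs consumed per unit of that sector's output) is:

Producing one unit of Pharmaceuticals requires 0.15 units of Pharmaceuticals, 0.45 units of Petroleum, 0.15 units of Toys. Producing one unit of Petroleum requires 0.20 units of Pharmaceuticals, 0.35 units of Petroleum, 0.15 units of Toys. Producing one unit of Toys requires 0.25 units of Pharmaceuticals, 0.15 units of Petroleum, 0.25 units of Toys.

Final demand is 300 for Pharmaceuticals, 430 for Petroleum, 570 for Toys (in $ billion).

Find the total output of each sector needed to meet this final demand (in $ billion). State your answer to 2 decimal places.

I − A =
  [   0.85    -0.20    -0.25]
  [  -0.45     0.65    -0.15]
  [  -0.15    -0.15     0.75]
Cofactors of I−A, C_ij = (−1)^(i+j)·(minor ij) (rows/columns in the sector order above):
  C_11 = (0.65)(0.75) − (-0.15)(-0.15) = 0.4650
  C_12 = −[(-0.45)(0.75) − (-0.15)(-0.15)] = 0.3600
  C_13 = (-0.45)(-0.15) − (0.65)(-0.15) = 0.1650
  C_21 = −[(-0.20)(0.75) − (-0.25)(-0.15)] = 0.1875
  C_22 = (0.85)(0.75) − (-0.25)(-0.15) = 0.6000
  C_23 = −[(0.85)(-0.15) − (-0.20)(-0.15)] = 0.1575
  C_31 = (-0.20)(-0.15) − (-0.25)(0.65) = 0.1925
  C_32 = −[(0.85)(-0.15) − (-0.25)(-0.45)] = 0.2400
  C_33 = (0.85)(0.65) − (-0.20)(-0.45) = 0.4625
det(I−A) = Σ_j (I−A)_1j·C_1j = (0.85)(0.4650) + (-0.20)(0.3600) + (-0.25)(0.1650) = 0.2820
adj(I−A) = Cᵀ =
  [ 0.4650   0.1875   0.1925]
  [ 0.3600   0.6000   0.2400]
  [ 0.1650   0.1575   0.4625]
(I − A)⁻¹ = adj(I−A) / det(I−A) ≈
  [   1.6489     0.6649     0.6826]
  [   1.2766     2.1277     0.8511]
  [   0.5851     0.5585     1.6401]
x = (I − A)⁻¹ d = adj(I−A)·d / det(I−A), with det(I−A) = 0.2820:
  x_1 = (0.4650·300 + 0.1875·430 + 0.1925·570) / 0.2820 = 329.85 / 0.2820 ≈ 1169.68
  x_2 = (0.3600·300 + 0.6000·430 + 0.2400·570) / 0.2820 = 502.80 / 0.2820 ≈ 1782.98
  x_3 = (0.1650·300 + 0.1575·430 + 0.4625·570) / 0.2820 = 380.85 / 0.2820 ≈ 1350.53

x_1 = 1169.68, x_2 = 1782.98, x_3 = 1350.53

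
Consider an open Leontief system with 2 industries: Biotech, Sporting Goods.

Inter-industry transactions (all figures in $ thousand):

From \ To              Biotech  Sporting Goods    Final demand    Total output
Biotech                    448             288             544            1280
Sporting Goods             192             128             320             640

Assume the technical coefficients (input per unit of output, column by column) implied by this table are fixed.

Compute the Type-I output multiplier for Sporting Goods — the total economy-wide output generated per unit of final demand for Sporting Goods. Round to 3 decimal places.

m_S = 2.431

Technical coefficients a_ij = z_ij / X_j:
  a_BB = 448/1280 = 0.35, a_SB = 192/1280 = 0.15
  a_BS = 288/640 = 0.45, a_SS = 128/640 = 0.20
I − A =
  [   0.65    -0.45]
  [  -0.15     0.80]
det(I−A) = (0.65)(0.80) − (-0.45)(-0.15) = 0.4525
adj(I−A) = [[0.80, 0.45], [0.15, 0.65]]
(I − A)⁻¹ = adj(I−A) / det(I−A) ≈
  [   1.7680     0.9945]
  [   0.3315     1.4365]
The output multiplier for sector j is the column-j sum of the Leontief inverse (I − A)⁻¹ = adj(I−A) / det(I−A).
Column S of adj(I−A): (0.45, 0.65); det(I−A) = 0.4525.
m_S = (0.45 + 0.65) / 0.4525 = 1.10 / 0.4525 ≈ 2.431.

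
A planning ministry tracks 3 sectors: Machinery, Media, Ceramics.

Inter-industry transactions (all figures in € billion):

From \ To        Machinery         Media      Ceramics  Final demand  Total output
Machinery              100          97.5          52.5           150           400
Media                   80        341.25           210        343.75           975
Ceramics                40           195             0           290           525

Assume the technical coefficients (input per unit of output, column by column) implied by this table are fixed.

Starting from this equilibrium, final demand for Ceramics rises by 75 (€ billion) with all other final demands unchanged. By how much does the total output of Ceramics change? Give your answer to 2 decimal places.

Technical coefficients a_ij = z_ij / X_j:
  a_11 = 100/400 = 0.25, a_21 = 80/400 = 0.20, a_31 = 40/400 = 0.10
  a_12 = 97.5/975 = 0.10, a_22 = 341.25/975 = 0.35, a_32 = 195/975 = 0.20
  a_13 = 52.5/525 = 0.10, a_23 = 210/525 = 0.40, a_33 = 0/525 = 0.00
I − A =
  [   0.75    -0.10    -0.10]
  [  -0.20     0.65    -0.40]
  [  -0.10    -0.20     1.00]
Cofactors of I−A, C_ij = (−1)^(i+j)·(minor ij) (rows/columns in the sector order above):
  C_11 = (0.65)(1.00) − (-0.40)(-0.20) = 0.5700
  C_12 = −[(-0.20)(1.00) − (-0.40)(-0.10)] = 0.2400
  C_13 = (-0.20)(-0.20) − (0.65)(-0.10) = 0.1050
  C_21 = −[(-0.10)(1.00) − (-0.10)(-0.20)] = 0.1200
  C_22 = (0.75)(1.00) − (-0.10)(-0.10) = 0.7400
  C_23 = −[(0.75)(-0.20) − (-0.10)(-0.10)] = 0.1600
  C_31 = (-0.10)(-0.40) − (-0.10)(0.65) = 0.1050
  C_32 = −[(0.75)(-0.40) − (-0.10)(-0.20)] = 0.3200
  C_33 = (0.75)(0.65) − (-0.10)(-0.20) = 0.4675
det(I−A) = Σ_j (I−A)_1j·C_1j = (0.75)(0.5700) + (-0.10)(0.2400) + (-0.10)(0.1050) = 0.3930
adj(I−A) = Cᵀ =
  [ 0.5700   0.1200   0.1050]
  [ 0.2400   0.7400   0.3200]
  [ 0.1050   0.1600   0.4675]
(I − A)⁻¹ = adj(I−A) / det(I−A) ≈
  [   1.4504     0.3053     0.2672]
  [   0.6107     1.8830     0.8142]
  [   0.2672     0.4071     1.1896]
Δx = (I − A)⁻¹ Δd with Δd having +75 in the Ceramics component and 0 elsewhere.
So Δx_3 = L_33 · (+75), where L_33 = adj(I−A)_33 / det(I−A) = 0.4675 / 0.3930.
Δx_3 = 0.4675 × (+75) / 0.3930 = 35.0625 / 0.3930 ≈ 89.22.

Δx_3 = 89.22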